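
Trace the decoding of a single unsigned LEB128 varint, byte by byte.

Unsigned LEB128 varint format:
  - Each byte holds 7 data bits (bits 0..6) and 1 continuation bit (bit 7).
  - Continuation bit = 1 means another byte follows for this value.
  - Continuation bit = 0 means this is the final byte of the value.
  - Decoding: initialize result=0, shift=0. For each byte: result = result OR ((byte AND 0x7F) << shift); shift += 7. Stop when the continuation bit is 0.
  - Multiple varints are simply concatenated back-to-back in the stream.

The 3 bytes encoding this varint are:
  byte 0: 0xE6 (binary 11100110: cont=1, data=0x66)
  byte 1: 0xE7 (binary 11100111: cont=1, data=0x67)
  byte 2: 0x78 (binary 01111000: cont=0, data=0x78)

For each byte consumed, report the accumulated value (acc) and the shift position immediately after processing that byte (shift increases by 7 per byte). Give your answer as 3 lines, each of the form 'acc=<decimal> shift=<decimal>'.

byte 0=0xE6: payload=0x66=102, contrib = 102<<0 = 102; acc -> 102, shift -> 7
byte 1=0xE7: payload=0x67=103, contrib = 103<<7 = 13184; acc -> 13286, shift -> 14
byte 2=0x78: payload=0x78=120, contrib = 120<<14 = 1966080; acc -> 1979366, shift -> 21

Answer: acc=102 shift=7
acc=13286 shift=14
acc=1979366 shift=21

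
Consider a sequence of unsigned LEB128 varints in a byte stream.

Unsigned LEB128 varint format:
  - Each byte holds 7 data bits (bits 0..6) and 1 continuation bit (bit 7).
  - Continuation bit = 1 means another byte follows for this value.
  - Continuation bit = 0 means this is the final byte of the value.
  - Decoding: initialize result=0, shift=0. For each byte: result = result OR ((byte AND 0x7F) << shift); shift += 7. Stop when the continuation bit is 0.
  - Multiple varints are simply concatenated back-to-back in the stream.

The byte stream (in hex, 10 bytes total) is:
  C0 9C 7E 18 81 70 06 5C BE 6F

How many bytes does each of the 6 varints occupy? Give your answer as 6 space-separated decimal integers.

Answer: 3 1 2 1 1 2

Derivation:
  byte[0]=0xC0 cont=1 payload=0x40=64: acc |= 64<<0 -> acc=64 shift=7
  byte[1]=0x9C cont=1 payload=0x1C=28: acc |= 28<<7 -> acc=3648 shift=14
  byte[2]=0x7E cont=0 payload=0x7E=126: acc |= 126<<14 -> acc=2068032 shift=21 [end]
Varint 1: bytes[0:3] = C0 9C 7E -> value 2068032 (3 byte(s))
  byte[3]=0x18 cont=0 payload=0x18=24: acc |= 24<<0 -> acc=24 shift=7 [end]
Varint 2: bytes[3:4] = 18 -> value 24 (1 byte(s))
  byte[4]=0x81 cont=1 payload=0x01=1: acc |= 1<<0 -> acc=1 shift=7
  byte[5]=0x70 cont=0 payload=0x70=112: acc |= 112<<7 -> acc=14337 shift=14 [end]
Varint 3: bytes[4:6] = 81 70 -> value 14337 (2 byte(s))
  byte[6]=0x06 cont=0 payload=0x06=6: acc |= 6<<0 -> acc=6 shift=7 [end]
Varint 4: bytes[6:7] = 06 -> value 6 (1 byte(s))
  byte[7]=0x5C cont=0 payload=0x5C=92: acc |= 92<<0 -> acc=92 shift=7 [end]
Varint 5: bytes[7:8] = 5C -> value 92 (1 byte(s))
  byte[8]=0xBE cont=1 payload=0x3E=62: acc |= 62<<0 -> acc=62 shift=7
  byte[9]=0x6F cont=0 payload=0x6F=111: acc |= 111<<7 -> acc=14270 shift=14 [end]
Varint 6: bytes[8:10] = BE 6F -> value 14270 (2 byte(s))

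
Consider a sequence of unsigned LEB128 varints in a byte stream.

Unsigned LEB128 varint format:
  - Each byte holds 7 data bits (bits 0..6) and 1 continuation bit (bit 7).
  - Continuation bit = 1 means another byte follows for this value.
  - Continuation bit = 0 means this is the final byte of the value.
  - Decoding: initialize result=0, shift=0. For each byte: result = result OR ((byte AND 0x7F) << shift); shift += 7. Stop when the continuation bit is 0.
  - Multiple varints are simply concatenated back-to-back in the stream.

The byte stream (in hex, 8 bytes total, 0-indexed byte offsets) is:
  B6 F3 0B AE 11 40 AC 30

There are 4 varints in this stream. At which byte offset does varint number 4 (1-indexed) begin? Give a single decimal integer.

  byte[0]=0xB6 cont=1 payload=0x36=54: acc |= 54<<0 -> acc=54 shift=7
  byte[1]=0xF3 cont=1 payload=0x73=115: acc |= 115<<7 -> acc=14774 shift=14
  byte[2]=0x0B cont=0 payload=0x0B=11: acc |= 11<<14 -> acc=194998 shift=21 [end]
Varint 1: bytes[0:3] = B6 F3 0B -> value 194998 (3 byte(s))
  byte[3]=0xAE cont=1 payload=0x2E=46: acc |= 46<<0 -> acc=46 shift=7
  byte[4]=0x11 cont=0 payload=0x11=17: acc |= 17<<7 -> acc=2222 shift=14 [end]
Varint 2: bytes[3:5] = AE 11 -> value 2222 (2 byte(s))
  byte[5]=0x40 cont=0 payload=0x40=64: acc |= 64<<0 -> acc=64 shift=7 [end]
Varint 3: bytes[5:6] = 40 -> value 64 (1 byte(s))
  byte[6]=0xAC cont=1 payload=0x2C=44: acc |= 44<<0 -> acc=44 shift=7
  byte[7]=0x30 cont=0 payload=0x30=48: acc |= 48<<7 -> acc=6188 shift=14 [end]
Varint 4: bytes[6:8] = AC 30 -> value 6188 (2 byte(s))

Answer: 6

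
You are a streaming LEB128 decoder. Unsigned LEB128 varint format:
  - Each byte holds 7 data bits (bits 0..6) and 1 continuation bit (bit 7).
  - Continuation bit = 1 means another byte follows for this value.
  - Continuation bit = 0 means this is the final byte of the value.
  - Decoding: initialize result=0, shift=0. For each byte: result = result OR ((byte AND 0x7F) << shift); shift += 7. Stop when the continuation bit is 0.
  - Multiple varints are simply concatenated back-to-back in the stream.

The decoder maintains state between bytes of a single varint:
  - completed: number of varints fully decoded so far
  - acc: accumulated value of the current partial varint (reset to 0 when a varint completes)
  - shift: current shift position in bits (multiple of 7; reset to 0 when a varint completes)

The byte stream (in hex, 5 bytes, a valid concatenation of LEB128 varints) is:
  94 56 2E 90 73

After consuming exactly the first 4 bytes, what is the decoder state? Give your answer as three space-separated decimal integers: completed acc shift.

Answer: 2 16 7

Derivation:
byte[0]=0x94 cont=1 payload=0x14: acc |= 20<<0 -> completed=0 acc=20 shift=7
byte[1]=0x56 cont=0 payload=0x56: varint #1 complete (value=11028); reset -> completed=1 acc=0 shift=0
byte[2]=0x2E cont=0 payload=0x2E: varint #2 complete (value=46); reset -> completed=2 acc=0 shift=0
byte[3]=0x90 cont=1 payload=0x10: acc |= 16<<0 -> completed=2 acc=16 shift=7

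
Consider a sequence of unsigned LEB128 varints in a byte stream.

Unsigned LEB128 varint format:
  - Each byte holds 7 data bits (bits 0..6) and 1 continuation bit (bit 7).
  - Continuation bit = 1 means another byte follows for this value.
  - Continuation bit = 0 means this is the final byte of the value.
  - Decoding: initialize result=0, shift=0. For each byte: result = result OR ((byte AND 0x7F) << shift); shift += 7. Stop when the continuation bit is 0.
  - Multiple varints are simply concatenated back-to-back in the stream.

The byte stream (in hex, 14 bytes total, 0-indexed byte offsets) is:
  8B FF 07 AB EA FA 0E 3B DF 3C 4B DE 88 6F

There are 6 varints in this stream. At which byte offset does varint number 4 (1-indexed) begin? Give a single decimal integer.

Answer: 8

Derivation:
  byte[0]=0x8B cont=1 payload=0x0B=11: acc |= 11<<0 -> acc=11 shift=7
  byte[1]=0xFF cont=1 payload=0x7F=127: acc |= 127<<7 -> acc=16267 shift=14
  byte[2]=0x07 cont=0 payload=0x07=7: acc |= 7<<14 -> acc=130955 shift=21 [end]
Varint 1: bytes[0:3] = 8B FF 07 -> value 130955 (3 byte(s))
  byte[3]=0xAB cont=1 payload=0x2B=43: acc |= 43<<0 -> acc=43 shift=7
  byte[4]=0xEA cont=1 payload=0x6A=106: acc |= 106<<7 -> acc=13611 shift=14
  byte[5]=0xFA cont=1 payload=0x7A=122: acc |= 122<<14 -> acc=2012459 shift=21
  byte[6]=0x0E cont=0 payload=0x0E=14: acc |= 14<<21 -> acc=31372587 shift=28 [end]
Varint 2: bytes[3:7] = AB EA FA 0E -> value 31372587 (4 byte(s))
  byte[7]=0x3B cont=0 payload=0x3B=59: acc |= 59<<0 -> acc=59 shift=7 [end]
Varint 3: bytes[7:8] = 3B -> value 59 (1 byte(s))
  byte[8]=0xDF cont=1 payload=0x5F=95: acc |= 95<<0 -> acc=95 shift=7
  byte[9]=0x3C cont=0 payload=0x3C=60: acc |= 60<<7 -> acc=7775 shift=14 [end]
Varint 4: bytes[8:10] = DF 3C -> value 7775 (2 byte(s))
  byte[10]=0x4B cont=0 payload=0x4B=75: acc |= 75<<0 -> acc=75 shift=7 [end]
Varint 5: bytes[10:11] = 4B -> value 75 (1 byte(s))
  byte[11]=0xDE cont=1 payload=0x5E=94: acc |= 94<<0 -> acc=94 shift=7
  byte[12]=0x88 cont=1 payload=0x08=8: acc |= 8<<7 -> acc=1118 shift=14
  byte[13]=0x6F cont=0 payload=0x6F=111: acc |= 111<<14 -> acc=1819742 shift=21 [end]
Varint 6: bytes[11:14] = DE 88 6F -> value 1819742 (3 byte(s))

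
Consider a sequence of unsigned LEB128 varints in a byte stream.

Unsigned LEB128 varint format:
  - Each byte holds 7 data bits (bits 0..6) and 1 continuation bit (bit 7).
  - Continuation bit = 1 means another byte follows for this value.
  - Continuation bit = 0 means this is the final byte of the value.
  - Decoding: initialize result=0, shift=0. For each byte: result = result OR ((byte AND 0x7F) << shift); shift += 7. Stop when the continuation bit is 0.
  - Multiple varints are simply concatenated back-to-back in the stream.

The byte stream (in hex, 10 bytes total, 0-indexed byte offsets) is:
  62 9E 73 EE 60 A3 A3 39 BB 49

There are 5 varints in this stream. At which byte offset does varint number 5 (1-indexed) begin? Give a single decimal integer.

  byte[0]=0x62 cont=0 payload=0x62=98: acc |= 98<<0 -> acc=98 shift=7 [end]
Varint 1: bytes[0:1] = 62 -> value 98 (1 byte(s))
  byte[1]=0x9E cont=1 payload=0x1E=30: acc |= 30<<0 -> acc=30 shift=7
  byte[2]=0x73 cont=0 payload=0x73=115: acc |= 115<<7 -> acc=14750 shift=14 [end]
Varint 2: bytes[1:3] = 9E 73 -> value 14750 (2 byte(s))
  byte[3]=0xEE cont=1 payload=0x6E=110: acc |= 110<<0 -> acc=110 shift=7
  byte[4]=0x60 cont=0 payload=0x60=96: acc |= 96<<7 -> acc=12398 shift=14 [end]
Varint 3: bytes[3:5] = EE 60 -> value 12398 (2 byte(s))
  byte[5]=0xA3 cont=1 payload=0x23=35: acc |= 35<<0 -> acc=35 shift=7
  byte[6]=0xA3 cont=1 payload=0x23=35: acc |= 35<<7 -> acc=4515 shift=14
  byte[7]=0x39 cont=0 payload=0x39=57: acc |= 57<<14 -> acc=938403 shift=21 [end]
Varint 4: bytes[5:8] = A3 A3 39 -> value 938403 (3 byte(s))
  byte[8]=0xBB cont=1 payload=0x3B=59: acc |= 59<<0 -> acc=59 shift=7
  byte[9]=0x49 cont=0 payload=0x49=73: acc |= 73<<7 -> acc=9403 shift=14 [end]
Varint 5: bytes[8:10] = BB 49 -> value 9403 (2 byte(s))

Answer: 8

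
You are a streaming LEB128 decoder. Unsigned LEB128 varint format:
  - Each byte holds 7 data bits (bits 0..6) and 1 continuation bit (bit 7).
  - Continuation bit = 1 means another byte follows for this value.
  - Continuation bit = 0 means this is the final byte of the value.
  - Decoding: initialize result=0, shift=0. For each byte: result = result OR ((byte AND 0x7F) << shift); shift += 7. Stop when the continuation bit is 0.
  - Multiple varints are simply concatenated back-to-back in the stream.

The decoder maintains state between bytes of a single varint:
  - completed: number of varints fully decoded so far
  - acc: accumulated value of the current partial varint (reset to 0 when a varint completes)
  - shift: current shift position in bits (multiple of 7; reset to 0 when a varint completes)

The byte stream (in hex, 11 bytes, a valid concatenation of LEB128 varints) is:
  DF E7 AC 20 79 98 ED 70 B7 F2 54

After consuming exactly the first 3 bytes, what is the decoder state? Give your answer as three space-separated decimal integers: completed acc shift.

byte[0]=0xDF cont=1 payload=0x5F: acc |= 95<<0 -> completed=0 acc=95 shift=7
byte[1]=0xE7 cont=1 payload=0x67: acc |= 103<<7 -> completed=0 acc=13279 shift=14
byte[2]=0xAC cont=1 payload=0x2C: acc |= 44<<14 -> completed=0 acc=734175 shift=21

Answer: 0 734175 21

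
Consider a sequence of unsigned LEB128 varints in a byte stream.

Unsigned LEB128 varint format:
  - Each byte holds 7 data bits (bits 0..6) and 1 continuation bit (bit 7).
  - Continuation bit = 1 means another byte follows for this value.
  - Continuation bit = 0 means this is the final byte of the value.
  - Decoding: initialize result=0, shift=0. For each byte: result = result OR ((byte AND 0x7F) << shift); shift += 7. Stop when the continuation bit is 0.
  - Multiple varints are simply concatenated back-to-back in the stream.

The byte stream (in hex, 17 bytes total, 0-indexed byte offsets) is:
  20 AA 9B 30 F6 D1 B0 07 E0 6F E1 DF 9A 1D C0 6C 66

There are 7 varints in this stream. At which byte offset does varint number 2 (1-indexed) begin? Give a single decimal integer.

  byte[0]=0x20 cont=0 payload=0x20=32: acc |= 32<<0 -> acc=32 shift=7 [end]
Varint 1: bytes[0:1] = 20 -> value 32 (1 byte(s))
  byte[1]=0xAA cont=1 payload=0x2A=42: acc |= 42<<0 -> acc=42 shift=7
  byte[2]=0x9B cont=1 payload=0x1B=27: acc |= 27<<7 -> acc=3498 shift=14
  byte[3]=0x30 cont=0 payload=0x30=48: acc |= 48<<14 -> acc=789930 shift=21 [end]
Varint 2: bytes[1:4] = AA 9B 30 -> value 789930 (3 byte(s))
  byte[4]=0xF6 cont=1 payload=0x76=118: acc |= 118<<0 -> acc=118 shift=7
  byte[5]=0xD1 cont=1 payload=0x51=81: acc |= 81<<7 -> acc=10486 shift=14
  byte[6]=0xB0 cont=1 payload=0x30=48: acc |= 48<<14 -> acc=796918 shift=21
  byte[7]=0x07 cont=0 payload=0x07=7: acc |= 7<<21 -> acc=15476982 shift=28 [end]
Varint 3: bytes[4:8] = F6 D1 B0 07 -> value 15476982 (4 byte(s))
  byte[8]=0xE0 cont=1 payload=0x60=96: acc |= 96<<0 -> acc=96 shift=7
  byte[9]=0x6F cont=0 payload=0x6F=111: acc |= 111<<7 -> acc=14304 shift=14 [end]
Varint 4: bytes[8:10] = E0 6F -> value 14304 (2 byte(s))
  byte[10]=0xE1 cont=1 payload=0x61=97: acc |= 97<<0 -> acc=97 shift=7
  byte[11]=0xDF cont=1 payload=0x5F=95: acc |= 95<<7 -> acc=12257 shift=14
  byte[12]=0x9A cont=1 payload=0x1A=26: acc |= 26<<14 -> acc=438241 shift=21
  byte[13]=0x1D cont=0 payload=0x1D=29: acc |= 29<<21 -> acc=61255649 shift=28 [end]
Varint 5: bytes[10:14] = E1 DF 9A 1D -> value 61255649 (4 byte(s))
  byte[14]=0xC0 cont=1 payload=0x40=64: acc |= 64<<0 -> acc=64 shift=7
  byte[15]=0x6C cont=0 payload=0x6C=108: acc |= 108<<7 -> acc=13888 shift=14 [end]
Varint 6: bytes[14:16] = C0 6C -> value 13888 (2 byte(s))
  byte[16]=0x66 cont=0 payload=0x66=102: acc |= 102<<0 -> acc=102 shift=7 [end]
Varint 7: bytes[16:17] = 66 -> value 102 (1 byte(s))

Answer: 1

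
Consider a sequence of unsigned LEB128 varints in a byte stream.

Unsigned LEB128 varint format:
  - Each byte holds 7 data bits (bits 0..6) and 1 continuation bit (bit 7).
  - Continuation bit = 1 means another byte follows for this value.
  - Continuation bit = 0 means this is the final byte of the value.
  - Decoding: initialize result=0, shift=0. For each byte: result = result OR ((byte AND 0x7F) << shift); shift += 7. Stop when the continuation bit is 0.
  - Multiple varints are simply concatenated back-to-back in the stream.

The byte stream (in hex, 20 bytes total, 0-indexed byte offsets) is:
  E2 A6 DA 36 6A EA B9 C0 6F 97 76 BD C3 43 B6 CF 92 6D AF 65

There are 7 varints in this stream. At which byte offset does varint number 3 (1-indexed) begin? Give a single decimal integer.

Answer: 5

Derivation:
  byte[0]=0xE2 cont=1 payload=0x62=98: acc |= 98<<0 -> acc=98 shift=7
  byte[1]=0xA6 cont=1 payload=0x26=38: acc |= 38<<7 -> acc=4962 shift=14
  byte[2]=0xDA cont=1 payload=0x5A=90: acc |= 90<<14 -> acc=1479522 shift=21
  byte[3]=0x36 cont=0 payload=0x36=54: acc |= 54<<21 -> acc=114725730 shift=28 [end]
Varint 1: bytes[0:4] = E2 A6 DA 36 -> value 114725730 (4 byte(s))
  byte[4]=0x6A cont=0 payload=0x6A=106: acc |= 106<<0 -> acc=106 shift=7 [end]
Varint 2: bytes[4:5] = 6A -> value 106 (1 byte(s))
  byte[5]=0xEA cont=1 payload=0x6A=106: acc |= 106<<0 -> acc=106 shift=7
  byte[6]=0xB9 cont=1 payload=0x39=57: acc |= 57<<7 -> acc=7402 shift=14
  byte[7]=0xC0 cont=1 payload=0x40=64: acc |= 64<<14 -> acc=1055978 shift=21
  byte[8]=0x6F cont=0 payload=0x6F=111: acc |= 111<<21 -> acc=233839850 shift=28 [end]
Varint 3: bytes[5:9] = EA B9 C0 6F -> value 233839850 (4 byte(s))
  byte[9]=0x97 cont=1 payload=0x17=23: acc |= 23<<0 -> acc=23 shift=7
  byte[10]=0x76 cont=0 payload=0x76=118: acc |= 118<<7 -> acc=15127 shift=14 [end]
Varint 4: bytes[9:11] = 97 76 -> value 15127 (2 byte(s))
  byte[11]=0xBD cont=1 payload=0x3D=61: acc |= 61<<0 -> acc=61 shift=7
  byte[12]=0xC3 cont=1 payload=0x43=67: acc |= 67<<7 -> acc=8637 shift=14
  byte[13]=0x43 cont=0 payload=0x43=67: acc |= 67<<14 -> acc=1106365 shift=21 [end]
Varint 5: bytes[11:14] = BD C3 43 -> value 1106365 (3 byte(s))
  byte[14]=0xB6 cont=1 payload=0x36=54: acc |= 54<<0 -> acc=54 shift=7
  byte[15]=0xCF cont=1 payload=0x4F=79: acc |= 79<<7 -> acc=10166 shift=14
  byte[16]=0x92 cont=1 payload=0x12=18: acc |= 18<<14 -> acc=305078 shift=21
  byte[17]=0x6D cont=0 payload=0x6D=109: acc |= 109<<21 -> acc=228894646 shift=28 [end]
Varint 6: bytes[14:18] = B6 CF 92 6D -> value 228894646 (4 byte(s))
  byte[18]=0xAF cont=1 payload=0x2F=47: acc |= 47<<0 -> acc=47 shift=7
  byte[19]=0x65 cont=0 payload=0x65=101: acc |= 101<<7 -> acc=12975 shift=14 [end]
Varint 7: bytes[18:20] = AF 65 -> value 12975 (2 byte(s))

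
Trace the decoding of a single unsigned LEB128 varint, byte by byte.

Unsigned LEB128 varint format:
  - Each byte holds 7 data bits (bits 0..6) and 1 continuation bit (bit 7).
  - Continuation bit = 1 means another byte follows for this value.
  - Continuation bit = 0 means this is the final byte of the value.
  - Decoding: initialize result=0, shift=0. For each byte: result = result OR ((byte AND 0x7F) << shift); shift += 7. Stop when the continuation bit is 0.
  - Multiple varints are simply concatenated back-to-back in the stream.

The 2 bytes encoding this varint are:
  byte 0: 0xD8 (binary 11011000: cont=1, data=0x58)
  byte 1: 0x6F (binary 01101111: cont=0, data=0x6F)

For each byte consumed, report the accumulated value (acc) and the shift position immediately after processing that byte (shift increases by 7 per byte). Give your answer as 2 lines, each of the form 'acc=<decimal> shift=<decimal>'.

Answer: acc=88 shift=7
acc=14296 shift=14

Derivation:
byte 0=0xD8: payload=0x58=88, contrib = 88<<0 = 88; acc -> 88, shift -> 7
byte 1=0x6F: payload=0x6F=111, contrib = 111<<7 = 14208; acc -> 14296, shift -> 14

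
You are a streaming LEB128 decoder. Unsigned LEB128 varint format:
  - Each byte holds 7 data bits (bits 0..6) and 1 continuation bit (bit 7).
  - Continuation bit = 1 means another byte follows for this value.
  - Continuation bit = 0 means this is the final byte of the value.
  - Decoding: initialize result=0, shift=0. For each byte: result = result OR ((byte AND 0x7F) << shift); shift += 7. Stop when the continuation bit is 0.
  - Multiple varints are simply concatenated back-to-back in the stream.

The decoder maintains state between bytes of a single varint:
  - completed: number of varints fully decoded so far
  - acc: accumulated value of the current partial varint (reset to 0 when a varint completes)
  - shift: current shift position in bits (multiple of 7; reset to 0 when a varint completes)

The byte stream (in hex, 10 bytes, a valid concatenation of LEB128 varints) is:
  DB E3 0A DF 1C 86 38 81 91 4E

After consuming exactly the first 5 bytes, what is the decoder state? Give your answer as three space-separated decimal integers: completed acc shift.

Answer: 2 0 0

Derivation:
byte[0]=0xDB cont=1 payload=0x5B: acc |= 91<<0 -> completed=0 acc=91 shift=7
byte[1]=0xE3 cont=1 payload=0x63: acc |= 99<<7 -> completed=0 acc=12763 shift=14
byte[2]=0x0A cont=0 payload=0x0A: varint #1 complete (value=176603); reset -> completed=1 acc=0 shift=0
byte[3]=0xDF cont=1 payload=0x5F: acc |= 95<<0 -> completed=1 acc=95 shift=7
byte[4]=0x1C cont=0 payload=0x1C: varint #2 complete (value=3679); reset -> completed=2 acc=0 shift=0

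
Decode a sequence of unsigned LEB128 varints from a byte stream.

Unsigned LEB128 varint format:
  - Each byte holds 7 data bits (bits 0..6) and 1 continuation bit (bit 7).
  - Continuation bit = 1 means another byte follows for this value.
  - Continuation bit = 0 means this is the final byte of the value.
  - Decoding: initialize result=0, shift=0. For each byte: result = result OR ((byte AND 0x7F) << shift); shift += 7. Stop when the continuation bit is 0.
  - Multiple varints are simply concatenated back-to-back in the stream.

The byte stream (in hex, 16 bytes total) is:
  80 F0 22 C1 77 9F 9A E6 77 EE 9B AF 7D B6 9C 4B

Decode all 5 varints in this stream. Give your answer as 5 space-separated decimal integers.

Answer: 571392 15297 251235615 262917614 1232438

Derivation:
  byte[0]=0x80 cont=1 payload=0x00=0: acc |= 0<<0 -> acc=0 shift=7
  byte[1]=0xF0 cont=1 payload=0x70=112: acc |= 112<<7 -> acc=14336 shift=14
  byte[2]=0x22 cont=0 payload=0x22=34: acc |= 34<<14 -> acc=571392 shift=21 [end]
Varint 1: bytes[0:3] = 80 F0 22 -> value 571392 (3 byte(s))
  byte[3]=0xC1 cont=1 payload=0x41=65: acc |= 65<<0 -> acc=65 shift=7
  byte[4]=0x77 cont=0 payload=0x77=119: acc |= 119<<7 -> acc=15297 shift=14 [end]
Varint 2: bytes[3:5] = C1 77 -> value 15297 (2 byte(s))
  byte[5]=0x9F cont=1 payload=0x1F=31: acc |= 31<<0 -> acc=31 shift=7
  byte[6]=0x9A cont=1 payload=0x1A=26: acc |= 26<<7 -> acc=3359 shift=14
  byte[7]=0xE6 cont=1 payload=0x66=102: acc |= 102<<14 -> acc=1674527 shift=21
  byte[8]=0x77 cont=0 payload=0x77=119: acc |= 119<<21 -> acc=251235615 shift=28 [end]
Varint 3: bytes[5:9] = 9F 9A E6 77 -> value 251235615 (4 byte(s))
  byte[9]=0xEE cont=1 payload=0x6E=110: acc |= 110<<0 -> acc=110 shift=7
  byte[10]=0x9B cont=1 payload=0x1B=27: acc |= 27<<7 -> acc=3566 shift=14
  byte[11]=0xAF cont=1 payload=0x2F=47: acc |= 47<<14 -> acc=773614 shift=21
  byte[12]=0x7D cont=0 payload=0x7D=125: acc |= 125<<21 -> acc=262917614 shift=28 [end]
Varint 4: bytes[9:13] = EE 9B AF 7D -> value 262917614 (4 byte(s))
  byte[13]=0xB6 cont=1 payload=0x36=54: acc |= 54<<0 -> acc=54 shift=7
  byte[14]=0x9C cont=1 payload=0x1C=28: acc |= 28<<7 -> acc=3638 shift=14
  byte[15]=0x4B cont=0 payload=0x4B=75: acc |= 75<<14 -> acc=1232438 shift=21 [end]
Varint 5: bytes[13:16] = B6 9C 4B -> value 1232438 (3 byte(s))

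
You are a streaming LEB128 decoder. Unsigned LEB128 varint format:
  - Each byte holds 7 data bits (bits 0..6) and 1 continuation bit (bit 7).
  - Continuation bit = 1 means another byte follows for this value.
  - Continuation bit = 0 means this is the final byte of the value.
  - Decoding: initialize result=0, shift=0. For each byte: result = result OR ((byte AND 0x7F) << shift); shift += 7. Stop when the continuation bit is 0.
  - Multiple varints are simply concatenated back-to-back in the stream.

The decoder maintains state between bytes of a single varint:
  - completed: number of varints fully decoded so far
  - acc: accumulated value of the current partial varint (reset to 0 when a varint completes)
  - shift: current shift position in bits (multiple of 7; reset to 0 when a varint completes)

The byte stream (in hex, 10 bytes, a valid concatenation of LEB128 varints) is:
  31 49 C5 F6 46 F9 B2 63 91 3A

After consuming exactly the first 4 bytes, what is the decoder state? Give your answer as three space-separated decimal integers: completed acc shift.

byte[0]=0x31 cont=0 payload=0x31: varint #1 complete (value=49); reset -> completed=1 acc=0 shift=0
byte[1]=0x49 cont=0 payload=0x49: varint #2 complete (value=73); reset -> completed=2 acc=0 shift=0
byte[2]=0xC5 cont=1 payload=0x45: acc |= 69<<0 -> completed=2 acc=69 shift=7
byte[3]=0xF6 cont=1 payload=0x76: acc |= 118<<7 -> completed=2 acc=15173 shift=14

Answer: 2 15173 14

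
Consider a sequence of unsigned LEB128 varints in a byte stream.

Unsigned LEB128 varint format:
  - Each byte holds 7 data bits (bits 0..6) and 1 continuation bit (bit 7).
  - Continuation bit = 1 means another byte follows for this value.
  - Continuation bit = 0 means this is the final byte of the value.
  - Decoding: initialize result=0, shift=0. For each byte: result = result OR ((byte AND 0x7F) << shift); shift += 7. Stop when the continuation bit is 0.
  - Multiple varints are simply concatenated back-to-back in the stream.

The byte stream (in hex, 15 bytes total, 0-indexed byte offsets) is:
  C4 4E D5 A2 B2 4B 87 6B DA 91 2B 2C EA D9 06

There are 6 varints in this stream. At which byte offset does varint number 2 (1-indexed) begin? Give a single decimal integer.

Answer: 2

Derivation:
  byte[0]=0xC4 cont=1 payload=0x44=68: acc |= 68<<0 -> acc=68 shift=7
  byte[1]=0x4E cont=0 payload=0x4E=78: acc |= 78<<7 -> acc=10052 shift=14 [end]
Varint 1: bytes[0:2] = C4 4E -> value 10052 (2 byte(s))
  byte[2]=0xD5 cont=1 payload=0x55=85: acc |= 85<<0 -> acc=85 shift=7
  byte[3]=0xA2 cont=1 payload=0x22=34: acc |= 34<<7 -> acc=4437 shift=14
  byte[4]=0xB2 cont=1 payload=0x32=50: acc |= 50<<14 -> acc=823637 shift=21
  byte[5]=0x4B cont=0 payload=0x4B=75: acc |= 75<<21 -> acc=158110037 shift=28 [end]
Varint 2: bytes[2:6] = D5 A2 B2 4B -> value 158110037 (4 byte(s))
  byte[6]=0x87 cont=1 payload=0x07=7: acc |= 7<<0 -> acc=7 shift=7
  byte[7]=0x6B cont=0 payload=0x6B=107: acc |= 107<<7 -> acc=13703 shift=14 [end]
Varint 3: bytes[6:8] = 87 6B -> value 13703 (2 byte(s))
  byte[8]=0xDA cont=1 payload=0x5A=90: acc |= 90<<0 -> acc=90 shift=7
  byte[9]=0x91 cont=1 payload=0x11=17: acc |= 17<<7 -> acc=2266 shift=14
  byte[10]=0x2B cont=0 payload=0x2B=43: acc |= 43<<14 -> acc=706778 shift=21 [end]
Varint 4: bytes[8:11] = DA 91 2B -> value 706778 (3 byte(s))
  byte[11]=0x2C cont=0 payload=0x2C=44: acc |= 44<<0 -> acc=44 shift=7 [end]
Varint 5: bytes[11:12] = 2C -> value 44 (1 byte(s))
  byte[12]=0xEA cont=1 payload=0x6A=106: acc |= 106<<0 -> acc=106 shift=7
  byte[13]=0xD9 cont=1 payload=0x59=89: acc |= 89<<7 -> acc=11498 shift=14
  byte[14]=0x06 cont=0 payload=0x06=6: acc |= 6<<14 -> acc=109802 shift=21 [end]
Varint 6: bytes[12:15] = EA D9 06 -> value 109802 (3 byte(s))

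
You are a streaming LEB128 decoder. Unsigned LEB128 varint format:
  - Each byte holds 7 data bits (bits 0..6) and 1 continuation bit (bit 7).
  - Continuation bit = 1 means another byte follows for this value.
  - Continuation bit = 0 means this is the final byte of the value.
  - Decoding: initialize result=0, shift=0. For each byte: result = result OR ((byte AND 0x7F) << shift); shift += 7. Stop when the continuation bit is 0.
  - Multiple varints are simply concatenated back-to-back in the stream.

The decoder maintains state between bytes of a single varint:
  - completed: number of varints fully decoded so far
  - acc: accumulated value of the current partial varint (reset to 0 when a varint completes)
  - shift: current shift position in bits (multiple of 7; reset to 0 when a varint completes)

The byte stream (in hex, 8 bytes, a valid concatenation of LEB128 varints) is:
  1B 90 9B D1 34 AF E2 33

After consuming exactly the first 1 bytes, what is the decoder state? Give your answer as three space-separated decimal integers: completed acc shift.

byte[0]=0x1B cont=0 payload=0x1B: varint #1 complete (value=27); reset -> completed=1 acc=0 shift=0

Answer: 1 0 0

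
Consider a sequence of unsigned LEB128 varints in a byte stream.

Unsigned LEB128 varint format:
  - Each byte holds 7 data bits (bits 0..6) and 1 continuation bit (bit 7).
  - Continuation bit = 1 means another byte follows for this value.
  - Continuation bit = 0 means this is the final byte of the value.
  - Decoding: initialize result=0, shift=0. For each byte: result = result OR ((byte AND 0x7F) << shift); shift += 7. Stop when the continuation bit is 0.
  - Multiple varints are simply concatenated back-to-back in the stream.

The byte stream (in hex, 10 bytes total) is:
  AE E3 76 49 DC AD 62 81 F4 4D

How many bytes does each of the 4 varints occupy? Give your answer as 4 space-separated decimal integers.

  byte[0]=0xAE cont=1 payload=0x2E=46: acc |= 46<<0 -> acc=46 shift=7
  byte[1]=0xE3 cont=1 payload=0x63=99: acc |= 99<<7 -> acc=12718 shift=14
  byte[2]=0x76 cont=0 payload=0x76=118: acc |= 118<<14 -> acc=1946030 shift=21 [end]
Varint 1: bytes[0:3] = AE E3 76 -> value 1946030 (3 byte(s))
  byte[3]=0x49 cont=0 payload=0x49=73: acc |= 73<<0 -> acc=73 shift=7 [end]
Varint 2: bytes[3:4] = 49 -> value 73 (1 byte(s))
  byte[4]=0xDC cont=1 payload=0x5C=92: acc |= 92<<0 -> acc=92 shift=7
  byte[5]=0xAD cont=1 payload=0x2D=45: acc |= 45<<7 -> acc=5852 shift=14
  byte[6]=0x62 cont=0 payload=0x62=98: acc |= 98<<14 -> acc=1611484 shift=21 [end]
Varint 3: bytes[4:7] = DC AD 62 -> value 1611484 (3 byte(s))
  byte[7]=0x81 cont=1 payload=0x01=1: acc |= 1<<0 -> acc=1 shift=7
  byte[8]=0xF4 cont=1 payload=0x74=116: acc |= 116<<7 -> acc=14849 shift=14
  byte[9]=0x4D cont=0 payload=0x4D=77: acc |= 77<<14 -> acc=1276417 shift=21 [end]
Varint 4: bytes[7:10] = 81 F4 4D -> value 1276417 (3 byte(s))

Answer: 3 1 3 3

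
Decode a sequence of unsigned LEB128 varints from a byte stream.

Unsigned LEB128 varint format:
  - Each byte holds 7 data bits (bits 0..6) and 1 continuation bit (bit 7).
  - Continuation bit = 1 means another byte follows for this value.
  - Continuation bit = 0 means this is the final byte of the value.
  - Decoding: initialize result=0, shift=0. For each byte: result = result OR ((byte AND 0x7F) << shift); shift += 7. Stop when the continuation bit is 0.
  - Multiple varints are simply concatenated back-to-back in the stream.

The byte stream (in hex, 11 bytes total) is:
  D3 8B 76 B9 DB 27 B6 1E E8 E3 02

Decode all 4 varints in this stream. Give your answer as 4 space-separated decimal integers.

Answer: 1934803 650681 3894 45544

Derivation:
  byte[0]=0xD3 cont=1 payload=0x53=83: acc |= 83<<0 -> acc=83 shift=7
  byte[1]=0x8B cont=1 payload=0x0B=11: acc |= 11<<7 -> acc=1491 shift=14
  byte[2]=0x76 cont=0 payload=0x76=118: acc |= 118<<14 -> acc=1934803 shift=21 [end]
Varint 1: bytes[0:3] = D3 8B 76 -> value 1934803 (3 byte(s))
  byte[3]=0xB9 cont=1 payload=0x39=57: acc |= 57<<0 -> acc=57 shift=7
  byte[4]=0xDB cont=1 payload=0x5B=91: acc |= 91<<7 -> acc=11705 shift=14
  byte[5]=0x27 cont=0 payload=0x27=39: acc |= 39<<14 -> acc=650681 shift=21 [end]
Varint 2: bytes[3:6] = B9 DB 27 -> value 650681 (3 byte(s))
  byte[6]=0xB6 cont=1 payload=0x36=54: acc |= 54<<0 -> acc=54 shift=7
  byte[7]=0x1E cont=0 payload=0x1E=30: acc |= 30<<7 -> acc=3894 shift=14 [end]
Varint 3: bytes[6:8] = B6 1E -> value 3894 (2 byte(s))
  byte[8]=0xE8 cont=1 payload=0x68=104: acc |= 104<<0 -> acc=104 shift=7
  byte[9]=0xE3 cont=1 payload=0x63=99: acc |= 99<<7 -> acc=12776 shift=14
  byte[10]=0x02 cont=0 payload=0x02=2: acc |= 2<<14 -> acc=45544 shift=21 [end]
Varint 4: bytes[8:11] = E8 E3 02 -> value 45544 (3 byte(s))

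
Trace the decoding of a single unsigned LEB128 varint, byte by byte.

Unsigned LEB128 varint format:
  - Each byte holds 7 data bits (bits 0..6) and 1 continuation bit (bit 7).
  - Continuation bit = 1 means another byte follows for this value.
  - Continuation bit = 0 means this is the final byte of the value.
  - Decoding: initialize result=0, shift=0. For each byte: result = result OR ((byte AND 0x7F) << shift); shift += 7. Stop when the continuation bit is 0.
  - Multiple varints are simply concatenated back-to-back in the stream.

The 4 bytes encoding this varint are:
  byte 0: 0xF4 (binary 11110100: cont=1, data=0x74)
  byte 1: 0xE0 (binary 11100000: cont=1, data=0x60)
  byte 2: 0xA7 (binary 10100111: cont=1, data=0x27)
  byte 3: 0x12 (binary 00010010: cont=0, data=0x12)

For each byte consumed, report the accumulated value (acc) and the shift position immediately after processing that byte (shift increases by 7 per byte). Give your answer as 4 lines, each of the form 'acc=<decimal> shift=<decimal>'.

Answer: acc=116 shift=7
acc=12404 shift=14
acc=651380 shift=21
acc=38400116 shift=28

Derivation:
byte 0=0xF4: payload=0x74=116, contrib = 116<<0 = 116; acc -> 116, shift -> 7
byte 1=0xE0: payload=0x60=96, contrib = 96<<7 = 12288; acc -> 12404, shift -> 14
byte 2=0xA7: payload=0x27=39, contrib = 39<<14 = 638976; acc -> 651380, shift -> 21
byte 3=0x12: payload=0x12=18, contrib = 18<<21 = 37748736; acc -> 38400116, shift -> 28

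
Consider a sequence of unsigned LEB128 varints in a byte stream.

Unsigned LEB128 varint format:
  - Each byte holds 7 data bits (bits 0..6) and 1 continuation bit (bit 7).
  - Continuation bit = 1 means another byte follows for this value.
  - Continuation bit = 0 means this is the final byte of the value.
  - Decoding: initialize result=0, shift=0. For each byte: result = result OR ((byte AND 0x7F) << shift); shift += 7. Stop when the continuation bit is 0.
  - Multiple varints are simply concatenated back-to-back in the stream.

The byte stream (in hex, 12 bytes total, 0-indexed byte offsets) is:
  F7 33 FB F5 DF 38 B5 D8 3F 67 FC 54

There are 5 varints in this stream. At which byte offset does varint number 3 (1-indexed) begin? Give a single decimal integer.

Answer: 6

Derivation:
  byte[0]=0xF7 cont=1 payload=0x77=119: acc |= 119<<0 -> acc=119 shift=7
  byte[1]=0x33 cont=0 payload=0x33=51: acc |= 51<<7 -> acc=6647 shift=14 [end]
Varint 1: bytes[0:2] = F7 33 -> value 6647 (2 byte(s))
  byte[2]=0xFB cont=1 payload=0x7B=123: acc |= 123<<0 -> acc=123 shift=7
  byte[3]=0xF5 cont=1 payload=0x75=117: acc |= 117<<7 -> acc=15099 shift=14
  byte[4]=0xDF cont=1 payload=0x5F=95: acc |= 95<<14 -> acc=1571579 shift=21
  byte[5]=0x38 cont=0 payload=0x38=56: acc |= 56<<21 -> acc=119012091 shift=28 [end]
Varint 2: bytes[2:6] = FB F5 DF 38 -> value 119012091 (4 byte(s))
  byte[6]=0xB5 cont=1 payload=0x35=53: acc |= 53<<0 -> acc=53 shift=7
  byte[7]=0xD8 cont=1 payload=0x58=88: acc |= 88<<7 -> acc=11317 shift=14
  byte[8]=0x3F cont=0 payload=0x3F=63: acc |= 63<<14 -> acc=1043509 shift=21 [end]
Varint 3: bytes[6:9] = B5 D8 3F -> value 1043509 (3 byte(s))
  byte[9]=0x67 cont=0 payload=0x67=103: acc |= 103<<0 -> acc=103 shift=7 [end]
Varint 4: bytes[9:10] = 67 -> value 103 (1 byte(s))
  byte[10]=0xFC cont=1 payload=0x7C=124: acc |= 124<<0 -> acc=124 shift=7
  byte[11]=0x54 cont=0 payload=0x54=84: acc |= 84<<7 -> acc=10876 shift=14 [end]
Varint 5: bytes[10:12] = FC 54 -> value 10876 (2 byte(s))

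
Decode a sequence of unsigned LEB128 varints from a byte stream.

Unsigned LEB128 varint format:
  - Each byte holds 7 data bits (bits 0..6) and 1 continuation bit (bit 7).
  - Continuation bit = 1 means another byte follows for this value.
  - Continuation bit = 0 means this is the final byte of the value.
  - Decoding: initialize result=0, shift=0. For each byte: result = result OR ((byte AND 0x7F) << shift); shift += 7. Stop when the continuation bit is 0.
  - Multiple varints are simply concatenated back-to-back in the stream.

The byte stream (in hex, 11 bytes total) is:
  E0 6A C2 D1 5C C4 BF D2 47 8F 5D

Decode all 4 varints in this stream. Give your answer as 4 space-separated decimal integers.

Answer: 13664 1517762 150249412 11919

Derivation:
  byte[0]=0xE0 cont=1 payload=0x60=96: acc |= 96<<0 -> acc=96 shift=7
  byte[1]=0x6A cont=0 payload=0x6A=106: acc |= 106<<7 -> acc=13664 shift=14 [end]
Varint 1: bytes[0:2] = E0 6A -> value 13664 (2 byte(s))
  byte[2]=0xC2 cont=1 payload=0x42=66: acc |= 66<<0 -> acc=66 shift=7
  byte[3]=0xD1 cont=1 payload=0x51=81: acc |= 81<<7 -> acc=10434 shift=14
  byte[4]=0x5C cont=0 payload=0x5C=92: acc |= 92<<14 -> acc=1517762 shift=21 [end]
Varint 2: bytes[2:5] = C2 D1 5C -> value 1517762 (3 byte(s))
  byte[5]=0xC4 cont=1 payload=0x44=68: acc |= 68<<0 -> acc=68 shift=7
  byte[6]=0xBF cont=1 payload=0x3F=63: acc |= 63<<7 -> acc=8132 shift=14
  byte[7]=0xD2 cont=1 payload=0x52=82: acc |= 82<<14 -> acc=1351620 shift=21
  byte[8]=0x47 cont=0 payload=0x47=71: acc |= 71<<21 -> acc=150249412 shift=28 [end]
Varint 3: bytes[5:9] = C4 BF D2 47 -> value 150249412 (4 byte(s))
  byte[9]=0x8F cont=1 payload=0x0F=15: acc |= 15<<0 -> acc=15 shift=7
  byte[10]=0x5D cont=0 payload=0x5D=93: acc |= 93<<7 -> acc=11919 shift=14 [end]
Varint 4: bytes[9:11] = 8F 5D -> value 11919 (2 byte(s))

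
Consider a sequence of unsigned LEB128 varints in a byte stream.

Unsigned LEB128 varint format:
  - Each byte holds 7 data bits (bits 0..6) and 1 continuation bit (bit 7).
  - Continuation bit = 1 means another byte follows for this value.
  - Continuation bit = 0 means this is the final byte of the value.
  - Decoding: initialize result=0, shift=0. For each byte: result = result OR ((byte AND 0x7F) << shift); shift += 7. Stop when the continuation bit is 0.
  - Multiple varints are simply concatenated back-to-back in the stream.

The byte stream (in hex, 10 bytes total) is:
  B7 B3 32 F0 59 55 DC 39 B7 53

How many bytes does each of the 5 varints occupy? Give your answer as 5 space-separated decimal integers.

  byte[0]=0xB7 cont=1 payload=0x37=55: acc |= 55<<0 -> acc=55 shift=7
  byte[1]=0xB3 cont=1 payload=0x33=51: acc |= 51<<7 -> acc=6583 shift=14
  byte[2]=0x32 cont=0 payload=0x32=50: acc |= 50<<14 -> acc=825783 shift=21 [end]
Varint 1: bytes[0:3] = B7 B3 32 -> value 825783 (3 byte(s))
  byte[3]=0xF0 cont=1 payload=0x70=112: acc |= 112<<0 -> acc=112 shift=7
  byte[4]=0x59 cont=0 payload=0x59=89: acc |= 89<<7 -> acc=11504 shift=14 [end]
Varint 2: bytes[3:5] = F0 59 -> value 11504 (2 byte(s))
  byte[5]=0x55 cont=0 payload=0x55=85: acc |= 85<<0 -> acc=85 shift=7 [end]
Varint 3: bytes[5:6] = 55 -> value 85 (1 byte(s))
  byte[6]=0xDC cont=1 payload=0x5C=92: acc |= 92<<0 -> acc=92 shift=7
  byte[7]=0x39 cont=0 payload=0x39=57: acc |= 57<<7 -> acc=7388 shift=14 [end]
Varint 4: bytes[6:8] = DC 39 -> value 7388 (2 byte(s))
  byte[8]=0xB7 cont=1 payload=0x37=55: acc |= 55<<0 -> acc=55 shift=7
  byte[9]=0x53 cont=0 payload=0x53=83: acc |= 83<<7 -> acc=10679 shift=14 [end]
Varint 5: bytes[8:10] = B7 53 -> value 10679 (2 byte(s))

Answer: 3 2 1 2 2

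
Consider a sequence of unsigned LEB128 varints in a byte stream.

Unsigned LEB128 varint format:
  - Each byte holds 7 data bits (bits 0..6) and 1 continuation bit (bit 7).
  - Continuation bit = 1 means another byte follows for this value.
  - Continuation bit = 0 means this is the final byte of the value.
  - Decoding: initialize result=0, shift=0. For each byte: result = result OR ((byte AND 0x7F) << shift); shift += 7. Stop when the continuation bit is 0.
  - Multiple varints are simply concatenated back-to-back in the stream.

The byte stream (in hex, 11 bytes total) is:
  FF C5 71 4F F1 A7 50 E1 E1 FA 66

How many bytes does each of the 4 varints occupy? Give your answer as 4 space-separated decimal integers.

  byte[0]=0xFF cont=1 payload=0x7F=127: acc |= 127<<0 -> acc=127 shift=7
  byte[1]=0xC5 cont=1 payload=0x45=69: acc |= 69<<7 -> acc=8959 shift=14
  byte[2]=0x71 cont=0 payload=0x71=113: acc |= 113<<14 -> acc=1860351 shift=21 [end]
Varint 1: bytes[0:3] = FF C5 71 -> value 1860351 (3 byte(s))
  byte[3]=0x4F cont=0 payload=0x4F=79: acc |= 79<<0 -> acc=79 shift=7 [end]
Varint 2: bytes[3:4] = 4F -> value 79 (1 byte(s))
  byte[4]=0xF1 cont=1 payload=0x71=113: acc |= 113<<0 -> acc=113 shift=7
  byte[5]=0xA7 cont=1 payload=0x27=39: acc |= 39<<7 -> acc=5105 shift=14
  byte[6]=0x50 cont=0 payload=0x50=80: acc |= 80<<14 -> acc=1315825 shift=21 [end]
Varint 3: bytes[4:7] = F1 A7 50 -> value 1315825 (3 byte(s))
  byte[7]=0xE1 cont=1 payload=0x61=97: acc |= 97<<0 -> acc=97 shift=7
  byte[8]=0xE1 cont=1 payload=0x61=97: acc |= 97<<7 -> acc=12513 shift=14
  byte[9]=0xFA cont=1 payload=0x7A=122: acc |= 122<<14 -> acc=2011361 shift=21
  byte[10]=0x66 cont=0 payload=0x66=102: acc |= 102<<21 -> acc=215920865 shift=28 [end]
Varint 4: bytes[7:11] = E1 E1 FA 66 -> value 215920865 (4 byte(s))

Answer: 3 1 3 4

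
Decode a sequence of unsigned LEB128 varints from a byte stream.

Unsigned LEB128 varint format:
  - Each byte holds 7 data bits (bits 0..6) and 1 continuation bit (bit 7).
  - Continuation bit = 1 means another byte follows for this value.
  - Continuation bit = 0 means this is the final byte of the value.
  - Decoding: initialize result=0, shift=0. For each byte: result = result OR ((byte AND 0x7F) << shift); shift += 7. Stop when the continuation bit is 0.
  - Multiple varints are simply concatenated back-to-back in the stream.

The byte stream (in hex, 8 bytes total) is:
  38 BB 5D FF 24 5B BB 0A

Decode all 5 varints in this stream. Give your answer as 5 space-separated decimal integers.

  byte[0]=0x38 cont=0 payload=0x38=56: acc |= 56<<0 -> acc=56 shift=7 [end]
Varint 1: bytes[0:1] = 38 -> value 56 (1 byte(s))
  byte[1]=0xBB cont=1 payload=0x3B=59: acc |= 59<<0 -> acc=59 shift=7
  byte[2]=0x5D cont=0 payload=0x5D=93: acc |= 93<<7 -> acc=11963 shift=14 [end]
Varint 2: bytes[1:3] = BB 5D -> value 11963 (2 byte(s))
  byte[3]=0xFF cont=1 payload=0x7F=127: acc |= 127<<0 -> acc=127 shift=7
  byte[4]=0x24 cont=0 payload=0x24=36: acc |= 36<<7 -> acc=4735 shift=14 [end]
Varint 3: bytes[3:5] = FF 24 -> value 4735 (2 byte(s))
  byte[5]=0x5B cont=0 payload=0x5B=91: acc |= 91<<0 -> acc=91 shift=7 [end]
Varint 4: bytes[5:6] = 5B -> value 91 (1 byte(s))
  byte[6]=0xBB cont=1 payload=0x3B=59: acc |= 59<<0 -> acc=59 shift=7
  byte[7]=0x0A cont=0 payload=0x0A=10: acc |= 10<<7 -> acc=1339 shift=14 [end]
Varint 5: bytes[6:8] = BB 0A -> value 1339 (2 byte(s))

Answer: 56 11963 4735 91 1339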